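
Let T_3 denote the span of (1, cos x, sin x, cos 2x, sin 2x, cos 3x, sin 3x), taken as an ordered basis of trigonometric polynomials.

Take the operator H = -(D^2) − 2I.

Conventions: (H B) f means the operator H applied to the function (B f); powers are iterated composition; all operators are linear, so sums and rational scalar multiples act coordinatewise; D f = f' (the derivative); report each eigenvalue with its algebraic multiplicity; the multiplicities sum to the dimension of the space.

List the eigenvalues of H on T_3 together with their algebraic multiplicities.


image of 1: -2
image of cos x: -cos x
image of sin x: -sin x
image of cos 2x: 2cos 2x
image of sin 2x: 2sin 2x
image of cos 3x: 7cos 3x
image of sin 3x: 7sin 3x
the matrix is diagonal; its diagonal is (-2, -1, -1, 2, 2, 7, 7)
for a triangular matrix the eigenvalues are the diagonal entries, with algebraic multiplicity their repetition count

λ = -2 (multiplicity 1), λ = -1 (multiplicity 2), λ = 2 (multiplicity 2), λ = 7 (multiplicity 2)


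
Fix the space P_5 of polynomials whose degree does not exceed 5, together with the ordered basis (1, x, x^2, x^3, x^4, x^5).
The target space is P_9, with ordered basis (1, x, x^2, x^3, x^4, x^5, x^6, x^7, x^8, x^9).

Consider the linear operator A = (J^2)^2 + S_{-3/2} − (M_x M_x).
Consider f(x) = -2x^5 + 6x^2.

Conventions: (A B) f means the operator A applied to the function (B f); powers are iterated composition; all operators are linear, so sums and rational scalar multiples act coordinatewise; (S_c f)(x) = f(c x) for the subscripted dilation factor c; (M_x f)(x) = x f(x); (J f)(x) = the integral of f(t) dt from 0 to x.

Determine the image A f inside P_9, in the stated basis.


J f = -(1/3)x^6 + 2x^3
J J f = -(1/21)x^7 + (1/2)x^4
J J^2 f = -(1/168)x^8 + (1/10)x^5
J J J^2 f = -(1/1512)x^9 + (1/60)x^6
S_{-3/2} f = (243/16)x^5 + (27/2)x^2
M_x f = -2x^6 + 6x^3
M_x M_x f = -2x^7 + 6x^4
(-(M_x M_x)) f = 2x^7 - 6x^4
((J^2)^2 + S_{-3/2} − (M_x M_x)) f = -(1/1512)x^9 + 2x^7 + (1/60)x^6 + (243/16)x^5 - 6x^4 + (27/2)x^2

g(x) = -(1/1512)x^9 + 2x^7 + (1/60)x^6 + (243/16)x^5 - 6x^4 + (27/2)x^2


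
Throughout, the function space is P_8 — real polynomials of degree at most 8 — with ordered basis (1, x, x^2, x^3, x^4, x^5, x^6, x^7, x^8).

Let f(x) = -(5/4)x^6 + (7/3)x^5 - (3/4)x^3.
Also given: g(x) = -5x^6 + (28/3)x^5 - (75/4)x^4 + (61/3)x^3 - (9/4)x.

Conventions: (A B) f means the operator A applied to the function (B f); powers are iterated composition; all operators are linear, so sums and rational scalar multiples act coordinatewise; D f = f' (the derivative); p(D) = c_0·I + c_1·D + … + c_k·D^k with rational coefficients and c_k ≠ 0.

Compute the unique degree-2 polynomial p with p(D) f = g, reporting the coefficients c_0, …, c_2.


D^0 f = -(5/4)x^6 + (7/3)x^5 - (3/4)x^3
D^1 f = -(15/2)x^5 + (35/3)x^4 - (9/4)x^2
D^2 f = -(75/2)x^4 + (140/3)x^3 - (9/2)x
matching coefficients of g against c_0 f + c_1 Df + … from the top degree down determines the c_i
solution: c_0 = 4, c_1 = 0, c_2 = 1/2

c_0 = 4, c_1 = 0, c_2 = 1/2


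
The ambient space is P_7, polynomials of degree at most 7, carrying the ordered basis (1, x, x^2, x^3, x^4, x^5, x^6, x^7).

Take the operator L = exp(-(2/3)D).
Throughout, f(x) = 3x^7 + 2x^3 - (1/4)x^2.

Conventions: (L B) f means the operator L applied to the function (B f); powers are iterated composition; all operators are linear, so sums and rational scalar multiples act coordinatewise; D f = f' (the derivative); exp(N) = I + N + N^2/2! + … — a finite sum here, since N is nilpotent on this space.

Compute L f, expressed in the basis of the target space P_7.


g(x) = 3x^7 - 14x^6 + 28x^5 - (280/9)x^4 + (614/27)x^3 - (1355/108)x^2 + (1177/243)x - 641/729

order-1 term: -14x^6 - 4x^2 + (1/3)x
order-2 term: 28x^5 + (8/3)x - 1/9
order-3 term: -(280/9)x^4 - 16/27
order-4 term: (560/27)x^3
order-5 term: -(224/27)x^2
order-6 term: (448/243)x
order-7 term: -128/729
the series for exp(-(2/3)D) f terminates at order 7
exp(-(2/3)D) f = 3x^7 - 14x^6 + 28x^5 - (280/9)x^4 + (614/27)x^3 - (1355/108)x^2 + (1177/243)x - 641/729


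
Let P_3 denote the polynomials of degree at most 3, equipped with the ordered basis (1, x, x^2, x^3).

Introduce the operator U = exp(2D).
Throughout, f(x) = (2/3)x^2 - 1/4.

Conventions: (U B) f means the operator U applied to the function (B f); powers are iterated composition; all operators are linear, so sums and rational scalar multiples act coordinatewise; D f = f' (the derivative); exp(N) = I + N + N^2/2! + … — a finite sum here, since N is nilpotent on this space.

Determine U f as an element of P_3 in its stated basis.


g(x) = (2/3)x^2 + (8/3)x + 29/12

order-1 term: (8/3)x
order-2 term: 8/3
the series for exp(2D) f terminates at order 2
exp(2D) f = (2/3)x^2 + (8/3)x + 29/12


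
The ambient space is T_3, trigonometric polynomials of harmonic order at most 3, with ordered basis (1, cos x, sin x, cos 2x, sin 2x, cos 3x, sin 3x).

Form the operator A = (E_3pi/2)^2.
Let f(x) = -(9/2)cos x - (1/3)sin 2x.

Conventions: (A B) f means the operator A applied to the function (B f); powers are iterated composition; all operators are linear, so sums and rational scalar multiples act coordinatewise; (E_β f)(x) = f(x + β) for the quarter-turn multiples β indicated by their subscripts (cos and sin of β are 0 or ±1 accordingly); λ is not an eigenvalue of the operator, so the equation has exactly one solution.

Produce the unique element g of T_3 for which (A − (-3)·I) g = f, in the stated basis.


the result is g(x) = -(9/4)cos x - (1/12)sin 2x

write g with unknown coordinates in the stated basis and equate coefficients in (A − (-3)·I) g = f
solving from the highest basis element down gives g = -(9/4)cos x - (1/12)sin 2x
check: A g = (9/4)cos x - (1/12)sin 2x
so A g − (-3)·g = -(9/2)cos x - (1/3)sin 2x = f ✓


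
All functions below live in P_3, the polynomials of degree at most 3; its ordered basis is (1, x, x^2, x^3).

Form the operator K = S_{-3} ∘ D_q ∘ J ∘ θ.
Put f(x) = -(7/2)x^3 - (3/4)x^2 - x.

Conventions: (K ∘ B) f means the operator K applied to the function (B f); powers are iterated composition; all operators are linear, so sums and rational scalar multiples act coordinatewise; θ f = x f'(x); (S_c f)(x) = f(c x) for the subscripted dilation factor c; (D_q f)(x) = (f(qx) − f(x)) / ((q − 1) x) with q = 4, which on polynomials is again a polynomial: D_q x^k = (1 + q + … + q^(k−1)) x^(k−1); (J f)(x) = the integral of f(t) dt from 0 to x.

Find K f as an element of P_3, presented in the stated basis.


g(x) = (48195/8)x^3 - (189/2)x^2 + (15/2)x

θ f = -(21/2)x^3 - (3/2)x^2 - x
J θ f = -(21/8)x^4 - (1/2)x^3 - (1/2)x^2
D_q J θ f = -(1785/8)x^3 - (21/2)x^2 - (5/2)x
S_{-3} (D_q ∘ J ∘ θ) f = (48195/8)x^3 - (189/2)x^2 + (15/2)x


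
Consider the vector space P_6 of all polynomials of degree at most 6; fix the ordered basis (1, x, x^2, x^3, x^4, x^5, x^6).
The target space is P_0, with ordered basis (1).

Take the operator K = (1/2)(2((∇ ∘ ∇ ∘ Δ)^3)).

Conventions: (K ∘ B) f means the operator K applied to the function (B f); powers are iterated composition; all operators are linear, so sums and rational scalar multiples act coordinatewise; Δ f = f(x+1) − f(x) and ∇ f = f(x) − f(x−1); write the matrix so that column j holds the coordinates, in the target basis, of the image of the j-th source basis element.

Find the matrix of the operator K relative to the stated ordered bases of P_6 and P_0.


the matrix is [[0, 0, 0, 0, 0, 0, 0]] (rows listed top to bottom)

image of 1: 0
image of x: 0
image of x^2: 0
image of x^3: 0
image of x^4: 0
image of x^5: 0
image of x^6: 0
each image's coordinates form column j of the matrix


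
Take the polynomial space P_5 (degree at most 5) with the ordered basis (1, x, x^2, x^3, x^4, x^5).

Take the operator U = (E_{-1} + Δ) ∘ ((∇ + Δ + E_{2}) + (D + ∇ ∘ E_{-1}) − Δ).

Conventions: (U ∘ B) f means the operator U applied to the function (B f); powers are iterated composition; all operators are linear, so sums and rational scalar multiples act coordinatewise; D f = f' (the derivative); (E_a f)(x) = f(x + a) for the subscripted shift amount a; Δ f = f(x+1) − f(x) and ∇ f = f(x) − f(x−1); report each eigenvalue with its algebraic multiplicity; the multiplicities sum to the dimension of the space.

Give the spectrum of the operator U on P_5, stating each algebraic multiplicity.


image of 1: 1
image of x: x + 5
image of x^2: x^2 + 10x + 2
image of x^3: x^3 + 15x^2 + 6x + 46
image of x^4: x^4 + 20x^3 + 12x^2 + 184x + 2
image of x^5: x^5 + 25x^4 + 20x^3 + 460x^2 + 10x + 434
the matrix is upper triangular; its diagonal is (1, 1, 1, 1, 1, 1)
for a triangular matrix the eigenvalues are the diagonal entries, with algebraic multiplicity their repetition count

λ = 1 (multiplicity 6)


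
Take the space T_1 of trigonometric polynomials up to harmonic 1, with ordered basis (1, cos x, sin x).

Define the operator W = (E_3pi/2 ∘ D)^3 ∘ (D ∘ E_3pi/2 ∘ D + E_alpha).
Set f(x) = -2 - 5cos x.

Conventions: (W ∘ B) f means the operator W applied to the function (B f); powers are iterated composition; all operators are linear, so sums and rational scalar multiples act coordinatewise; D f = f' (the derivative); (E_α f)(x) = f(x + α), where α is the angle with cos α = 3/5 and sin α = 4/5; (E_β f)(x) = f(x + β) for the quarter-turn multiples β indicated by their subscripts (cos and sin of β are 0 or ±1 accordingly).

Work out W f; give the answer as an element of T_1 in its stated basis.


g(x) = -3cos x + 9sin x

D f = 5sin x
E_3pi/2 D f = -5cos x
D E_3pi/2 D f = 5sin x
E_alpha f = -2 - 3cos x + 4sin x
(D ∘ E_3pi/2 ∘ D + E_alpha) f = -2 - 3cos x + 9sin x
D (D ∘ E_3pi/2 ∘ D + E_alpha) f = 9cos x + 3sin x
E_3pi/2 D (D ∘ E_3pi/2 ∘ D + E_alpha) f = -3cos x + 9sin x
D (E_3pi/2 ∘ D) (D ∘ E_3pi/2 ∘ D + E_alpha) f = 9cos x + 3sin x
E_3pi/2 D (E_3pi/2 ∘ D) (D ∘ E_3pi/2 ∘ D + E_alpha) f = -3cos x + 9sin x
D (E_3pi/2 ∘ D) (E_3pi/2 ∘ D) (D ∘ E_3pi/2 ∘ D + E_alpha) f = 9cos x + 3sin x
E_3pi/2 D (E_3pi/2 ∘ D) (E_3pi/2 ∘ D) (D ∘ E_3pi/2 ∘ D + E_alpha) f = -3cos x + 9sin x


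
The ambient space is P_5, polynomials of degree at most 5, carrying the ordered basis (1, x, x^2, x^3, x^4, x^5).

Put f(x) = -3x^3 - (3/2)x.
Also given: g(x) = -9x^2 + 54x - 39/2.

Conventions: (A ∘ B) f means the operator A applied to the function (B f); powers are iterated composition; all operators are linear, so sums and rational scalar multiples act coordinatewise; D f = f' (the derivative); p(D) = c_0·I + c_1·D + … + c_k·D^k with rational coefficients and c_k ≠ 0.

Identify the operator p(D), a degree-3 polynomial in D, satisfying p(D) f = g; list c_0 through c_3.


D^0 f = -3x^3 - (3/2)x
D^1 f = -9x^2 - 3/2
D^2 f = -18x
D^3 f = -18
matching coefficients of g against c_0 f + c_1 Df + … from the top degree down determines the c_i
solution: c_0 = 0, c_1 = 1, c_2 = -3, c_3 = 1

p(D) = D − 3·D^2 + D^3, i.e. c_0 = 0, c_1 = 1, c_2 = -3, c_3 = 1


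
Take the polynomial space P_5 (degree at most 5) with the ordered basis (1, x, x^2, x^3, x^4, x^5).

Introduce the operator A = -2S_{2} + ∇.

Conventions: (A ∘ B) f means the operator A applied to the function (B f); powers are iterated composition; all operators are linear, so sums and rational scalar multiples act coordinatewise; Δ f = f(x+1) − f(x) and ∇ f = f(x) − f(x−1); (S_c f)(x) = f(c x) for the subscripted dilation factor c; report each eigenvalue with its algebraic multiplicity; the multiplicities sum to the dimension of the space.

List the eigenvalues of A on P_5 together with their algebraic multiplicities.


image of 1: -2
image of x: -4x + 1
image of x^2: -8x^2 + 2x - 1
image of x^3: -16x^3 + 3x^2 - 3x + 1
image of x^4: -32x^4 + 4x^3 - 6x^2 + 4x - 1
image of x^5: -64x^5 + 5x^4 - 10x^3 + 10x^2 - 5x + 1
the matrix is upper triangular; its diagonal is (-2, -4, -8, -16, -32, -64)
for a triangular matrix the eigenvalues are the diagonal entries, with algebraic multiplicity their repetition count

λ = -64 (multiplicity 1), λ = -32 (multiplicity 1), λ = -16 (multiplicity 1), λ = -8 (multiplicity 1), λ = -4 (multiplicity 1), λ = -2 (multiplicity 1)


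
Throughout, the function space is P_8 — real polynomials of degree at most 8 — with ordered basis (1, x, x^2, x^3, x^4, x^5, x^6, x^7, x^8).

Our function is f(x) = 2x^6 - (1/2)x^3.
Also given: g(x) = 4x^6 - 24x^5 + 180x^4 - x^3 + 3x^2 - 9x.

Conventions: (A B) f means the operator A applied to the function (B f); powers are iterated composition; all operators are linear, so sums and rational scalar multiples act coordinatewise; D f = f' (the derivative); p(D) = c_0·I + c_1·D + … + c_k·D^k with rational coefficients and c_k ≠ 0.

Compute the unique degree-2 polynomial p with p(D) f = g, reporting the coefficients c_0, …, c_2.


p(D) = 2·I − 2·D + 3·D^2, i.e. c_0 = 2, c_1 = -2, c_2 = 3

D^0 f = 2x^6 - (1/2)x^3
D^1 f = 12x^5 - (3/2)x^2
D^2 f = 60x^4 - 3x
matching coefficients of g against c_0 f + c_1 Df + … from the top degree down determines the c_i
solution: c_0 = 2, c_1 = -2, c_2 = 3


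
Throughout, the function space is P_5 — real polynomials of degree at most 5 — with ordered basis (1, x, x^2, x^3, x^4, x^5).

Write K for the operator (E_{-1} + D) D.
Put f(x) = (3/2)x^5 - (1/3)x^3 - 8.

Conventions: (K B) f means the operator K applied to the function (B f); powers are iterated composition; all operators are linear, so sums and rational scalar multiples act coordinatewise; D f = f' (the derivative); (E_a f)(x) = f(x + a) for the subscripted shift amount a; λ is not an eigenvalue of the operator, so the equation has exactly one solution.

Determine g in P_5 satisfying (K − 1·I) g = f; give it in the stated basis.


write g with unknown coordinates in the stated basis and equate coefficients in (K − 1·I) g = f
solving from the highest basis element down gives g = -(3/2)x^5 - (15/2)x^4 - (89/3)x^3 - 134x^2 - 328x - 773/2
check: K g = -(15/2)x^4 - 30x^3 - 134x^2 - 328x - 789/2
so K g − 1·g = (3/2)x^5 - (1/3)x^3 - 8 = f ✓

the result is g(x) = -(3/2)x^5 - (15/2)x^4 - (89/3)x^3 - 134x^2 - 328x - 773/2


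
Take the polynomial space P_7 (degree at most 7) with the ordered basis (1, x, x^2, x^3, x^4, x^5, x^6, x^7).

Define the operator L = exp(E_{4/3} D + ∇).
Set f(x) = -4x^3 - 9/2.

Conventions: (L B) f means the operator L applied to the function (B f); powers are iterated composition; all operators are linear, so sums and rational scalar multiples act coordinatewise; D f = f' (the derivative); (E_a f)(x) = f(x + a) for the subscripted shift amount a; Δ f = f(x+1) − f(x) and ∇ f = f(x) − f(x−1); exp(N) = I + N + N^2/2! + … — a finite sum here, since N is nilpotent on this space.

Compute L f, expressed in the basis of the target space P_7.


g(x) = -4x^3 - 24x^2 - 68x - 611/6

order-1 term: -24x^2 - 20x - 76/3
order-2 term: -48x - 40
order-3 term: -32
the series for exp(E_{4/3} D + ∇) f terminates at order 3
exp(E_{4/3} D + ∇) f = -4x^3 - 24x^2 - 68x - 611/6


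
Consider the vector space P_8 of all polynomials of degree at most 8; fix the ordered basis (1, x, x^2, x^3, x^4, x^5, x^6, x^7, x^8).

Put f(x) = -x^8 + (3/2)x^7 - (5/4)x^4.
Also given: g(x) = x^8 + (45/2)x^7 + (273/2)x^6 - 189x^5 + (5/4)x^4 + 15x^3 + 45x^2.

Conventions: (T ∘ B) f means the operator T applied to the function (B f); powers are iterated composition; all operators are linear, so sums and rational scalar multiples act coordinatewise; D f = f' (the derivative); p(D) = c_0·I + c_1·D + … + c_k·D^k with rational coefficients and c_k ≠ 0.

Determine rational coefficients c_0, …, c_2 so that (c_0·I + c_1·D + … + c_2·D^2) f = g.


D^0 f = -x^8 + (3/2)x^7 - (5/4)x^4
D^1 f = -8x^7 + (21/2)x^6 - 5x^3
D^2 f = -56x^6 + 63x^5 - 15x^2
matching coefficients of g against c_0 f + c_1 Df + … from the top degree down determines the c_i
solution: c_0 = -1, c_1 = -3, c_2 = -3

c_0 = -1, c_1 = -3, c_2 = -3


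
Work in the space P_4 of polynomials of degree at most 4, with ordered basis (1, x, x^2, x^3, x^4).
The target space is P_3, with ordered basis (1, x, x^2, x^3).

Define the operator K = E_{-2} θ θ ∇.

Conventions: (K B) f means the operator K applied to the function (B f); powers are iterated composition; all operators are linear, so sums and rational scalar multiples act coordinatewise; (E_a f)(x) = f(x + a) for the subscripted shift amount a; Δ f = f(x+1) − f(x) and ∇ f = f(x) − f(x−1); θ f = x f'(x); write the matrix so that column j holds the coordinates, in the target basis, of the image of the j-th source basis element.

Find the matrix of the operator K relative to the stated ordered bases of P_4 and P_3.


the matrix is [[0, 0, -4, 54, -392]; [0, 0, 2, -51, 532]; [0, 0, 0, 12, -240]; [0, 0, 0, 0, 36]] (rows listed top to bottom)

image of 1: 0
image of x: 0
image of x^2: 2x - 4
image of x^3: 12x^2 - 51x + 54
image of x^4: 36x^3 - 240x^2 + 532x - 392
each image's coordinates form column j of the matrix


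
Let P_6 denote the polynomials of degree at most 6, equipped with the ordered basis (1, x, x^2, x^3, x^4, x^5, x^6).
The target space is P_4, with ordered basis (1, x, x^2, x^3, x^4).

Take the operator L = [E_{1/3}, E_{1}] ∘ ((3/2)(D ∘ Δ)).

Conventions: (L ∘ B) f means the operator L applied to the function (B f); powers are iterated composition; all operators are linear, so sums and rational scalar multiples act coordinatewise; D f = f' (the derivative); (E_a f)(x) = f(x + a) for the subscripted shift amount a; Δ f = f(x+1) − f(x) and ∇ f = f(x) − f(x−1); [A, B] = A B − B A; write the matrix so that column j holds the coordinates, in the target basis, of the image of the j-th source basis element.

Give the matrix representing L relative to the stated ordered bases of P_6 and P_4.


image of 1: 0
image of x: 0
image of x^2: 0
image of x^3: 0
image of x^4: 0
image of x^5: 0
image of x^6: 0
each image's coordinates form column j of the matrix

the matrix is [[0, 0, 0, 0, 0, 0, 0]; [0, 0, 0, 0, 0, 0, 0]; [0, 0, 0, 0, 0, 0, 0]; [0, 0, 0, 0, 0, 0, 0]; [0, 0, 0, 0, 0, 0, 0]] (rows listed top to bottom)


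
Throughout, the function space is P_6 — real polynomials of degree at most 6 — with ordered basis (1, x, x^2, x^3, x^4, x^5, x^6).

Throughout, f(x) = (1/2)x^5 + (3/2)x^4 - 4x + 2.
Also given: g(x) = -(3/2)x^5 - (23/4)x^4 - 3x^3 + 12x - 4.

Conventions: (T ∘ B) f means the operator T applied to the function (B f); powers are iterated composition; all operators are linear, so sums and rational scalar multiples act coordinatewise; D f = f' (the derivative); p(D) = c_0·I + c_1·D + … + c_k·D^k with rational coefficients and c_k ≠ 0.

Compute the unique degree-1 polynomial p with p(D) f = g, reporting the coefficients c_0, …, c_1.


c_0 = -3, c_1 = -1/2

D^0 f = (1/2)x^5 + (3/2)x^4 - 4x + 2
D^1 f = (5/2)x^4 + 6x^3 - 4
matching coefficients of g against c_0 f + c_1 Df + … from the top degree down determines the c_i
solution: c_0 = -3, c_1 = -1/2


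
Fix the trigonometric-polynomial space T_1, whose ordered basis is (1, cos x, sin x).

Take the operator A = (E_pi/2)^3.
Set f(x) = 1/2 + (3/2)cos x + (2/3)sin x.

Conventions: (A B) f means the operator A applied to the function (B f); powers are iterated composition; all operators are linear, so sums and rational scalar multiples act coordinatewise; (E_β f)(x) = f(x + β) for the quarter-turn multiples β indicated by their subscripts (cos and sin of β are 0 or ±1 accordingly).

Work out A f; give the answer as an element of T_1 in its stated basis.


the result is g(x) = 1/2 - (2/3)cos x + (3/2)sin x

E_pi/2 f = 1/2 + (2/3)cos x - (3/2)sin x
E_pi/2 E_pi/2 f = 1/2 - (3/2)cos x - (2/3)sin x
E_pi/2 E_pi/2 E_pi/2 f = 1/2 - (2/3)cos x + (3/2)sin x


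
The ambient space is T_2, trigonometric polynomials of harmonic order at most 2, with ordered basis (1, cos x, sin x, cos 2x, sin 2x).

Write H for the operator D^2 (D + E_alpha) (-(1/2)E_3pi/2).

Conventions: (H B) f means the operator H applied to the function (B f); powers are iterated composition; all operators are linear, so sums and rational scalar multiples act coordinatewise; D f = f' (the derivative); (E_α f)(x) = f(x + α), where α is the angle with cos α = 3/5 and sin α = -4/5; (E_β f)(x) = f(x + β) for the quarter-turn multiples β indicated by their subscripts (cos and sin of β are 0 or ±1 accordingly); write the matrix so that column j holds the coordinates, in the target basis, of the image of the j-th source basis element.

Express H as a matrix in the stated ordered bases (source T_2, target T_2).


the matrix is [[0, 0, 0, 0, 0]; [0, 1/10, -3/10, 0, 0]; [0, 3/10, 1/10, 0, 0]; [0, 0, 0, 14/25, -52/25]; [0, 0, 0, 52/25, 14/25]] (rows listed top to bottom)

image of 1: 0
image of cos x: (1/10)cos x + (3/10)sin x
image of sin x: -(3/10)cos x + (1/10)sin x
image of cos 2x: (14/25)cos 2x + (52/25)sin 2x
image of sin 2x: -(52/25)cos 2x + (14/25)sin 2x
each image's coordinates form column j of the matrix


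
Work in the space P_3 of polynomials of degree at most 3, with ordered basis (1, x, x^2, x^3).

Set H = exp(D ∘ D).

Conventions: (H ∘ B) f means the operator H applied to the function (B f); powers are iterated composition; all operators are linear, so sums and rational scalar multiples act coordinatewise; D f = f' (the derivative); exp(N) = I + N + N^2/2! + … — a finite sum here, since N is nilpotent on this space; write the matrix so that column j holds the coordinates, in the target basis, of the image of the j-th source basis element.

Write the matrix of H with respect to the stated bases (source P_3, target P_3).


the matrix is [[1, 0, 2, 0]; [0, 1, 0, 6]; [0, 0, 1, 0]; [0, 0, 0, 1]] (rows listed top to bottom)

image of 1: 1
image of x: x
image of x^2: x^2 + 2
image of x^3: x^3 + 6x
each image's coordinates form column j of the matrix


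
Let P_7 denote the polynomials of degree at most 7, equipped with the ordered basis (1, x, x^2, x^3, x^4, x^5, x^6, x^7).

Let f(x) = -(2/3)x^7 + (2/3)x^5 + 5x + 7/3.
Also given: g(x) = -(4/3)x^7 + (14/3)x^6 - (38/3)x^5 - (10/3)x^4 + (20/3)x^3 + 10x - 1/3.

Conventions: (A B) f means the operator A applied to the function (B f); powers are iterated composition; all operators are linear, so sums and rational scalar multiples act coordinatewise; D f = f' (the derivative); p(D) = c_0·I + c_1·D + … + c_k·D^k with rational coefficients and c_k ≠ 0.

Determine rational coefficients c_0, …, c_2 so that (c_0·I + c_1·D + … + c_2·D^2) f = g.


c_0 = 2, c_1 = -1, c_2 = 1/2

D^0 f = -(2/3)x^7 + (2/3)x^5 + 5x + 7/3
D^1 f = -(14/3)x^6 + (10/3)x^4 + 5
D^2 f = -28x^5 + (40/3)x^3
matching coefficients of g against c_0 f + c_1 Df + … from the top degree down determines the c_i
solution: c_0 = 2, c_1 = -1, c_2 = 1/2


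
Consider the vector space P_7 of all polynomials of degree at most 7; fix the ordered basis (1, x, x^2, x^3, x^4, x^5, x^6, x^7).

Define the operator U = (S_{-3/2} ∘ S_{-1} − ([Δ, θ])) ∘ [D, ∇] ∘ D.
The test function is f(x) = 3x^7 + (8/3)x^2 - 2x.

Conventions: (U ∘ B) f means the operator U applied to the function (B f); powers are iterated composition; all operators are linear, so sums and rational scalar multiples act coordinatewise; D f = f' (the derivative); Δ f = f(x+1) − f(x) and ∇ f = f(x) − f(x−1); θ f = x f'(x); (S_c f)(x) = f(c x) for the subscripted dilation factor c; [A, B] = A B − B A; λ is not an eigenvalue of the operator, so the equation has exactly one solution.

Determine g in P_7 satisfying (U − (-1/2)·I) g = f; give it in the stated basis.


write g with unknown coordinates in the stated basis and equate coefficients in (U − (-1/2)·I) g = f
solving from the highest basis element down gives g = 6x^7 + (16/3)x^2 - 4x
check: U g = 0
so U g − (-1/2)·g = 3x^7 + (8/3)x^2 - 2x = f ✓

the image equals g(x) = 6x^7 + (16/3)x^2 - 4x


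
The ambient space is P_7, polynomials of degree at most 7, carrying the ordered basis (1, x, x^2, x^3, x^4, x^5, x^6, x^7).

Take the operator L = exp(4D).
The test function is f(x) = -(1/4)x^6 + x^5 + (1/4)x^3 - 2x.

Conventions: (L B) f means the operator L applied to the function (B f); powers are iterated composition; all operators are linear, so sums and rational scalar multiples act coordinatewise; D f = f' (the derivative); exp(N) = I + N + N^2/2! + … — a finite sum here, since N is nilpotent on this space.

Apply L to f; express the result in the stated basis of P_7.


g(x) = -(1/4)x^6 - 5x^5 - 40x^4 - (639/4)x^3 - 317x^2 - 246x + 8

order-1 term: -6x^5 + 20x^4 + 3x^2 - 8
order-2 term: -60x^4 + 160x^3 + 12x
order-3 term: -320x^3 + 640x^2 + 16
order-4 term: -960x^2 + 1280x
order-5 term: -1536x + 1024
order-6 term: -1024
the series for exp(4D) f terminates at order 6
exp(4D) f = -(1/4)x^6 - 5x^5 - 40x^4 - (639/4)x^3 - 317x^2 - 246x + 8


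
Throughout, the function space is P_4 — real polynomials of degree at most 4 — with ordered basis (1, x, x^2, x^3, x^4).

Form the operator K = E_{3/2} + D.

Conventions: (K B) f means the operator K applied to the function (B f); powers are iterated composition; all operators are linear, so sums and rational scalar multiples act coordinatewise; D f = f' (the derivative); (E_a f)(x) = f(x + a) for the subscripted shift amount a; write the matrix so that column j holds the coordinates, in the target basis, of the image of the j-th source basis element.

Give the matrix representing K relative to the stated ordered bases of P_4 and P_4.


image of 1: 1
image of x: x + 5/2
image of x^2: x^2 + 5x + 9/4
image of x^3: x^3 + (15/2)x^2 + (27/4)x + 27/8
image of x^4: x^4 + 10x^3 + (27/2)x^2 + (27/2)x + 81/16
each image's coordinates form column j of the matrix

the matrix is [[1, 5/2, 9/4, 27/8, 81/16]; [0, 1, 5, 27/4, 27/2]; [0, 0, 1, 15/2, 27/2]; [0, 0, 0, 1, 10]; [0, 0, 0, 0, 1]] (rows listed top to bottom)


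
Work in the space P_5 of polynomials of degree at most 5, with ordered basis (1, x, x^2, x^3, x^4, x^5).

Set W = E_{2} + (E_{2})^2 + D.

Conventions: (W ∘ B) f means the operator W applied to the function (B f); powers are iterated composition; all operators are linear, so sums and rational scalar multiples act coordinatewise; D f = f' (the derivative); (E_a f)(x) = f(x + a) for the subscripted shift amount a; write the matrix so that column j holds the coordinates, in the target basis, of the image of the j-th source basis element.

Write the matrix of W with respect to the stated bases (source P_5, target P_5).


the matrix is [[2, 7, 20, 72, 272, 1056]; [0, 2, 14, 60, 288, 1360]; [0, 0, 2, 21, 120, 720]; [0, 0, 0, 2, 28, 200]; [0, 0, 0, 0, 2, 35]; [0, 0, 0, 0, 0, 2]] (rows listed top to bottom)

image of 1: 2
image of x: 2x + 7
image of x^2: 2x^2 + 14x + 20
image of x^3: 2x^3 + 21x^2 + 60x + 72
image of x^4: 2x^4 + 28x^3 + 120x^2 + 288x + 272
image of x^5: 2x^5 + 35x^4 + 200x^3 + 720x^2 + 1360x + 1056
each image's coordinates form column j of the matrix


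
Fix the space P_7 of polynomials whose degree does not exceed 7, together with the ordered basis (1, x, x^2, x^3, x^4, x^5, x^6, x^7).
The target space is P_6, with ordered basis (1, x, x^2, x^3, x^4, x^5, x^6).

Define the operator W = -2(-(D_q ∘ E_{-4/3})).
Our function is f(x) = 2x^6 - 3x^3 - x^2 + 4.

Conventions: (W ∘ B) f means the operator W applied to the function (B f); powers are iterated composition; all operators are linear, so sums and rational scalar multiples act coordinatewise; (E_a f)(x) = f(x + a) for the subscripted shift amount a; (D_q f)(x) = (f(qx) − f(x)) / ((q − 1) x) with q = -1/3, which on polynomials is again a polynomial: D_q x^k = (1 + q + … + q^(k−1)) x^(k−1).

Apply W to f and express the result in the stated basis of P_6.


E_{-4/3} f = 2x^6 - 16x^5 + (160/3)x^4 - (2641/27)x^3 + (2857/27)x^2 - (5176/81)x + 14996/729
D_q E_{-4/3} f = (364/243)x^5 - (976/81)x^4 + (3200/81)x^3 - (18487/243)x^2 + (5714/81)x - 5176/81
(-(D_q ∘ E_{-4/3})) f = -(364/243)x^5 + (976/81)x^4 - (3200/81)x^3 + (18487/243)x^2 - (5714/81)x + 5176/81
(-2(-(D_q ∘ E_{-4/3}))) f = (728/243)x^5 - (1952/81)x^4 + (6400/81)x^3 - (36974/243)x^2 + (11428/81)x - 10352/81

the result is g(x) = (728/243)x^5 - (1952/81)x^4 + (6400/81)x^3 - (36974/243)x^2 + (11428/81)x - 10352/81


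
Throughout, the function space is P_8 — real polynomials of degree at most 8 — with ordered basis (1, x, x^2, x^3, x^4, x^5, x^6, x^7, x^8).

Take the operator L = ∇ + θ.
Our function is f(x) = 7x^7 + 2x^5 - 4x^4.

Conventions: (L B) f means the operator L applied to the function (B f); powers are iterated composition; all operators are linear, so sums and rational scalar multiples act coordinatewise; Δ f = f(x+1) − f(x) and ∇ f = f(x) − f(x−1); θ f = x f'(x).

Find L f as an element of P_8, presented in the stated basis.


∇ f = 49x^6 - 147x^5 + 255x^4 - 281x^3 + 191x^2 - 75x + 13
θ f = 49x^7 + 10x^5 - 16x^4
(∇ + θ) f = 49x^7 + 49x^6 - 137x^5 + 239x^4 - 281x^3 + 191x^2 - 75x + 13

the result is g(x) = 49x^7 + 49x^6 - 137x^5 + 239x^4 - 281x^3 + 191x^2 - 75x + 13


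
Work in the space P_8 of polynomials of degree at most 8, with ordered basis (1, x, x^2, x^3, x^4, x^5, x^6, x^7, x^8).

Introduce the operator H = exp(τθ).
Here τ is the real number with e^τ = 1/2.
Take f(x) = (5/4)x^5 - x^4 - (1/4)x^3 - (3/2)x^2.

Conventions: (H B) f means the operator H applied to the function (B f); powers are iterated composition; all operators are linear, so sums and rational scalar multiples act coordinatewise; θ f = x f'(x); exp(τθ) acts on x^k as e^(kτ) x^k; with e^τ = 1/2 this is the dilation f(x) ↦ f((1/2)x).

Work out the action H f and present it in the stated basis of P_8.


exp(τθ) x^k = e^(kτ) x^k; with e^τ = 1/2 this sends x^k to (1/2)^k x^k
x^2 ↦ 1/4 x^2
x^3 ↦ 1/8 x^3
x^4 ↦ 1/16 x^4
x^5 ↦ 1/32 x^5
applying this coordinatewise to f: exp(τθ) f = (5/128)x^5 - (1/16)x^4 - (1/32)x^3 - (3/8)x^2

g(x) = (5/128)x^5 - (1/16)x^4 - (1/32)x^3 - (3/8)x^2


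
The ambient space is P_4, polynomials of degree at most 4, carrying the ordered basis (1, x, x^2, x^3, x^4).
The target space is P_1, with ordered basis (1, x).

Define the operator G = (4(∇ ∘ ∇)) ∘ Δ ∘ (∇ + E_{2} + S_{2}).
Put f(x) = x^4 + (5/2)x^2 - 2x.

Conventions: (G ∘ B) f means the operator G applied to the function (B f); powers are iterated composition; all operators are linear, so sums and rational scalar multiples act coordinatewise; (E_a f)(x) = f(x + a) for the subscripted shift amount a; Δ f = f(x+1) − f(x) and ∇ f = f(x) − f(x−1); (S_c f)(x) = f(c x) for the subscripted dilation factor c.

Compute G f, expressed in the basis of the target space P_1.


∇ f = 4x^3 - 6x^2 + 9x - 11/2
E_{2} f = x^4 + 8x^3 + (53/2)x^2 + 40x + 22
S_{2} f = 16x^4 + 10x^2 - 4x
(∇ + E_{2} + S_{2}) f = 17x^4 + 12x^3 + (61/2)x^2 + 45x + 33/2
Δ (∇ + E_{2} + S_{2}) f = 68x^3 + 138x^2 + 165x + 209/2
∇ (Δ ∘ (∇ + E_{2} + S_{2})) f = 204x^2 + 72x + 95
∇ ∇ (Δ ∘ (∇ + E_{2} + S_{2})) f = 408x - 132
(4(∇ ∘ ∇)) (Δ ∘ (∇ + E_{2} + S_{2})) f = 1632x - 528

the result is g(x) = 1632x - 528


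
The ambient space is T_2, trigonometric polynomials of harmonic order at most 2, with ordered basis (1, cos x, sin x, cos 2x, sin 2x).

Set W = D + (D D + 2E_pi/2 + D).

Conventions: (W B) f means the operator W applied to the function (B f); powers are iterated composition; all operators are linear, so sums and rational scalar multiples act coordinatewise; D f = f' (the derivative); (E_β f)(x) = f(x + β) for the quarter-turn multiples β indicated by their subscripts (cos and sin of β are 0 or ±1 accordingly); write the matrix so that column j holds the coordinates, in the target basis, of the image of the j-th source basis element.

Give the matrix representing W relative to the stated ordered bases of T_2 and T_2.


the matrix is [[2, 0, 0, 0, 0]; [0, -1, 4, 0, 0]; [0, -4, -1, 0, 0]; [0, 0, 0, -6, 4]; [0, 0, 0, -4, -6]] (rows listed top to bottom)

image of 1: 2
image of cos x: -cos x - 4sin x
image of sin x: 4cos x - sin x
image of cos 2x: -6cos 2x - 4sin 2x
image of sin 2x: 4cos 2x - 6sin 2x
each image's coordinates form column j of the matrix


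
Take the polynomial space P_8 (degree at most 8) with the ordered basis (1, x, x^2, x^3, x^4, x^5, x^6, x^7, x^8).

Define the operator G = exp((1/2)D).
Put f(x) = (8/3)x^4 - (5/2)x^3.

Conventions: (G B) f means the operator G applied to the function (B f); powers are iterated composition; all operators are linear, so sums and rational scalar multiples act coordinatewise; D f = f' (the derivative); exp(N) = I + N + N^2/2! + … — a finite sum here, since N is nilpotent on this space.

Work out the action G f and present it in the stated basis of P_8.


order-1 term: (16/3)x^3 - (15/4)x^2
order-2 term: 4x^2 - (15/8)x
order-3 term: (4/3)x - 5/16
order-4 term: 1/6
the series for exp((1/2)D) f terminates at order 4
exp((1/2)D) f = (8/3)x^4 + (17/6)x^3 + (1/4)x^2 - (13/24)x - 7/48

g(x) = (8/3)x^4 + (17/6)x^3 + (1/4)x^2 - (13/24)x - 7/48


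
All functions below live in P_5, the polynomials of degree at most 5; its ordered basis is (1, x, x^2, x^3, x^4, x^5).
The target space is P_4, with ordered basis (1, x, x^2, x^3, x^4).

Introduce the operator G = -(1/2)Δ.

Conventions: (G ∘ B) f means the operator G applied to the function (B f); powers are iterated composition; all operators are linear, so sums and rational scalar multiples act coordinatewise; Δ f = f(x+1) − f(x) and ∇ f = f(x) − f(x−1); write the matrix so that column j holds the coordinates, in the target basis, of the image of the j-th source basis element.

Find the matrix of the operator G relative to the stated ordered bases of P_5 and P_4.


the matrix is [[0, -1/2, -1/2, -1/2, -1/2, -1/2]; [0, 0, -1, -3/2, -2, -5/2]; [0, 0, 0, -3/2, -3, -5]; [0, 0, 0, 0, -2, -5]; [0, 0, 0, 0, 0, -5/2]] (rows listed top to bottom)

image of 1: 0
image of x: -1/2
image of x^2: -x - 1/2
image of x^3: -(3/2)x^2 - (3/2)x - 1/2
image of x^4: -2x^3 - 3x^2 - 2x - 1/2
image of x^5: -(5/2)x^4 - 5x^3 - 5x^2 - (5/2)x - 1/2
each image's coordinates form column j of the matrix


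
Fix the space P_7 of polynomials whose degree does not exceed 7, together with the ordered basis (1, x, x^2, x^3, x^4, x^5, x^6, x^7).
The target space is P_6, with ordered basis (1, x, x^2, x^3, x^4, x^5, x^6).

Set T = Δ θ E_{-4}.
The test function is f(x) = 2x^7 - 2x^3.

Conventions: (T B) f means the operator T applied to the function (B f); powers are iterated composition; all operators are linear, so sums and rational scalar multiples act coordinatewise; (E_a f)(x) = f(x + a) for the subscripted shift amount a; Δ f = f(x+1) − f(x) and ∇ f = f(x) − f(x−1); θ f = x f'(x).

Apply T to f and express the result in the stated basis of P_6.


E_{-4} f = 2x^7 - 56x^6 + 672x^5 - 4480x^4 + 17918x^3 - 42984x^2 + 57248x - 32640
θ E_{-4} f = 14x^7 - 336x^6 + 3360x^5 - 17920x^4 + 53754x^3 - 85968x^2 + 57248x
Δ θ E_{-4} f = 98x^6 - 1722x^5 + 12250x^4 - 44310x^3 + 82596x^2 - 67472x + 10152

g(x) = 98x^6 - 1722x^5 + 12250x^4 - 44310x^3 + 82596x^2 - 67472x + 10152


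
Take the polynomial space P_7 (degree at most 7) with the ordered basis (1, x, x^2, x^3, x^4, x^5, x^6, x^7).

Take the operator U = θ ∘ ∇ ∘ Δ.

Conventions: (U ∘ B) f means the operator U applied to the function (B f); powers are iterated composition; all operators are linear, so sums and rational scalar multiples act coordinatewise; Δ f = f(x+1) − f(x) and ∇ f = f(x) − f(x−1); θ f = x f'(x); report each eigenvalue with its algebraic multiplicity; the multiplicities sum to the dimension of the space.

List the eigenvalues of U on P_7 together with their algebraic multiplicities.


λ = 0 (multiplicity 8)

image of 1: 0
image of x: 0
image of x^2: 0
image of x^3: 6x
image of x^4: 24x^2
image of x^5: 60x^3 + 10x
image of x^6: 120x^4 + 60x^2
image of x^7: 210x^5 + 210x^3 + 14x
the matrix is upper triangular; its diagonal is (0, 0, 0, 0, 0, 0, 0, 0)
for a triangular matrix the eigenvalues are the diagonal entries, with algebraic multiplicity their repetition count


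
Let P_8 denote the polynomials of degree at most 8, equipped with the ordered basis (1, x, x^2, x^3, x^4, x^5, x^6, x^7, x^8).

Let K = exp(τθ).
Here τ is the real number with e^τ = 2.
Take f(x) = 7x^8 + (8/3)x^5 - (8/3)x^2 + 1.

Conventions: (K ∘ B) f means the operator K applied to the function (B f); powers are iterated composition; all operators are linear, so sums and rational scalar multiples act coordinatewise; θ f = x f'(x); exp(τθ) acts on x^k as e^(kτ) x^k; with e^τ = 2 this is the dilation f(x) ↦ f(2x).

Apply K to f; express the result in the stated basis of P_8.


exp(τθ) x^k = e^(kτ) x^k; with e^τ = 2 this sends x^k to 2^k x^k
x^2 ↦ 4 x^2
x^5 ↦ 32 x^5
x^8 ↦ 256 x^8
applying this coordinatewise to f: exp(τθ) f = 1792x^8 + (256/3)x^5 - (32/3)x^2 + 1

the result is g(x) = 1792x^8 + (256/3)x^5 - (32/3)x^2 + 1


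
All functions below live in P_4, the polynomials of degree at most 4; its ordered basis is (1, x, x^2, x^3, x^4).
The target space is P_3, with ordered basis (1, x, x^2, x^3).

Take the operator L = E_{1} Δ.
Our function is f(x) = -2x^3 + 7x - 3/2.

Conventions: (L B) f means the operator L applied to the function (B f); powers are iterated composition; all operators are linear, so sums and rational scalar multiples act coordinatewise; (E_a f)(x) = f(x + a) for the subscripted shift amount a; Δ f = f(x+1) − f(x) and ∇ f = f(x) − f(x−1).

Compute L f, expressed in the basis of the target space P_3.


Δ f = -6x^2 - 6x + 5
E_{1} Δ f = -6x^2 - 18x - 7

the image equals g(x) = -6x^2 - 18x - 7


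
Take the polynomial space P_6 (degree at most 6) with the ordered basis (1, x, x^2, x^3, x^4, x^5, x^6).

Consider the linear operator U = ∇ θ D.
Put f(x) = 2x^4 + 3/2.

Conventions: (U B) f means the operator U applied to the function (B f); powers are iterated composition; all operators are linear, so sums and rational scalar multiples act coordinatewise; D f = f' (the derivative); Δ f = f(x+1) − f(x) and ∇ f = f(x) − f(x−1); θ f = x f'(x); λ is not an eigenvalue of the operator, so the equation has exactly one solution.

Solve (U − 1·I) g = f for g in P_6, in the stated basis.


write g with unknown coordinates in the stated basis and equate coefficients in (U − 1·I) g = f
solving from the highest basis element down gives g = -2x^4 - 72x^2 + 72x - 339/2
check: U g = -72x^2 + 72x - 168
so U g − 1·g = 2x^4 + 3/2 = f ✓

the result is g(x) = -2x^4 - 72x^2 + 72x - 339/2


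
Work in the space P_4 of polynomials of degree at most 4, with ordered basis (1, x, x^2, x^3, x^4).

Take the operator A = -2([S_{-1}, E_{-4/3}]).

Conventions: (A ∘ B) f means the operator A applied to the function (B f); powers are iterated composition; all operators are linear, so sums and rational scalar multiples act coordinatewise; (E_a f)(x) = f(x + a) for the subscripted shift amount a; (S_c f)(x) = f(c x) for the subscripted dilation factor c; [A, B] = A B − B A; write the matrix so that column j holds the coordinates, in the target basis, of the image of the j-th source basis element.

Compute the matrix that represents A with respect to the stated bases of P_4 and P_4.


the matrix is [[0, 16/3, 0, 256/27, 0]; [0, 0, -32/3, 0, -1024/27]; [0, 0, 0, 16, 0]; [0, 0, 0, 0, -64/3]; [0, 0, 0, 0, 0]] (rows listed top to bottom)

image of 1: 0
image of x: 16/3
image of x^2: -(32/3)x
image of x^3: 16x^2 + 256/27
image of x^4: -(64/3)x^3 - (1024/27)x
each image's coordinates form column j of the matrix


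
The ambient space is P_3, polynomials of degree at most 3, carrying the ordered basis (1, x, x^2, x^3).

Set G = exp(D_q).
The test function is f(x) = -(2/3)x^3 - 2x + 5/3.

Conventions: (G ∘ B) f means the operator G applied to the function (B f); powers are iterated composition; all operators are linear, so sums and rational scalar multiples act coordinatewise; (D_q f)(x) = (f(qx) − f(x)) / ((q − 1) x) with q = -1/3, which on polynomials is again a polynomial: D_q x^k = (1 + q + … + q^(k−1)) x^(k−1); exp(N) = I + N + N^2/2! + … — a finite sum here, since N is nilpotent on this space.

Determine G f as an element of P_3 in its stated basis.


the image equals g(x) = -(2/3)x^3 - (14/27)x^2 - (176/81)x - 95/243

order-1 term: -(14/27)x^2 - 2
order-2 term: -(14/81)x
order-3 term: -14/243
the series for exp(D_q) f terminates at order 3
exp(D_q) f = -(2/3)x^3 - (14/27)x^2 - (176/81)x - 95/243
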